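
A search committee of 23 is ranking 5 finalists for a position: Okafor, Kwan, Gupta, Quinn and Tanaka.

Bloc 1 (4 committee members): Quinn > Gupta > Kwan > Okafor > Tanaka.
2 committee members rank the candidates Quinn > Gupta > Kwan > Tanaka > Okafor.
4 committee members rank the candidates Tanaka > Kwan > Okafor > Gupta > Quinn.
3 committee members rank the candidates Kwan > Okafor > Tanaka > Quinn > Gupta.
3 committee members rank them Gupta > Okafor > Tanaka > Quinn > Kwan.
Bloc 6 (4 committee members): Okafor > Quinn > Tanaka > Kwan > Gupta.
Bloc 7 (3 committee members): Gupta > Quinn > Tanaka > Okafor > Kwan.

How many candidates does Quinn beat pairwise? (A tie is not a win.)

Quinn against each rival (23 committee members):
Quinn vs Okafor: Okafor wins 14–9.
Quinn vs Kwan: Quinn is ranked higher on 4+2+3+4+3 = 16 ballots, Kwan on 7. Quinn wins 16–7.
Quinn vs Gupta: Quinn preferred on 4+2+3+4 = 13 ballots; Quinn wins 13–10.
Quinn vs Tanaka: 4+2+4+3 = 13 for Quinn, 10 for Tanaka — Quinn by 13–10.
Quinn beats Kwan, Gupta, Tanaka; loses to Okafor — 3 pairwise wins.

3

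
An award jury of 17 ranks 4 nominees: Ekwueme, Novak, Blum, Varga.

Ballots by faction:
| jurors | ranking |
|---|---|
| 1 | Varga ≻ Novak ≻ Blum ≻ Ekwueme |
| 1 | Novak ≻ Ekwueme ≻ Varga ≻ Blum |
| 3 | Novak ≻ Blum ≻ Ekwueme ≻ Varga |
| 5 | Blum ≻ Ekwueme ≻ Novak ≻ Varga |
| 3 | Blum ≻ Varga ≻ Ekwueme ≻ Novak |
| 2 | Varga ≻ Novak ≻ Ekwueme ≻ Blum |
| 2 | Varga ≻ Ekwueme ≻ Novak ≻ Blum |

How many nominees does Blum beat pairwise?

2

Blum against each rival (17 jurors):
Blum vs Ekwueme: Blum is ranked higher on 1+3+5+3 = 12 ballots, Ekwueme on 5. Blum wins 12–5.
Blum vs Novak: Novak wins 9–8.
Blum vs Varga: Blum wins 11–6.
Blum beats Ekwueme, Varga; loses to Novak — 2 pairwise wins.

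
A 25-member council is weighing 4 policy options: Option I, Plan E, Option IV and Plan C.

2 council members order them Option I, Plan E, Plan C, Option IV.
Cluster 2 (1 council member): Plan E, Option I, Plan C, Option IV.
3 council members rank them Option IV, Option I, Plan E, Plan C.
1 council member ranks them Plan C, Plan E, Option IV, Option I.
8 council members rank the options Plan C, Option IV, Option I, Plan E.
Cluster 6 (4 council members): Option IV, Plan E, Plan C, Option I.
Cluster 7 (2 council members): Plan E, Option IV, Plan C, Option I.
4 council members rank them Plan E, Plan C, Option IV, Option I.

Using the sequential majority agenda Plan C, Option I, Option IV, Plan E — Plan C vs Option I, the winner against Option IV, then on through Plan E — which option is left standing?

Round 1: Plan C vs Option I — 19–6, Plan C advances.
Round 2: Plan C vs Option IV — 16–9, Plan C advances.
Round 3: Plan C vs Plan E — 9–16, Plan E advances.
Plan E survives the agenda.

Plan E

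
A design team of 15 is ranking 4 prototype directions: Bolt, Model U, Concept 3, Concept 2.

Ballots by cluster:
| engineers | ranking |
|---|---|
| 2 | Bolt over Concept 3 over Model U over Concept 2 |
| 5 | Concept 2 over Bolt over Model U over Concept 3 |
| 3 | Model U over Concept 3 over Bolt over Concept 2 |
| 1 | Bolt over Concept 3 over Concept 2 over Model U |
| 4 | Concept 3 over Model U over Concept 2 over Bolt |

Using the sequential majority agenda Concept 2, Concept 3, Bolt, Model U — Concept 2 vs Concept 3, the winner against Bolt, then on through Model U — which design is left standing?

Bolt

Round 1: Concept 2 vs Concept 3 — 5–10, Concept 3 advances.
Round 2: Concept 3 vs Bolt — 7–8, Bolt advances.
Round 3: Bolt vs Model U — 8–7, Bolt advances.
The agenda winner is Bolt.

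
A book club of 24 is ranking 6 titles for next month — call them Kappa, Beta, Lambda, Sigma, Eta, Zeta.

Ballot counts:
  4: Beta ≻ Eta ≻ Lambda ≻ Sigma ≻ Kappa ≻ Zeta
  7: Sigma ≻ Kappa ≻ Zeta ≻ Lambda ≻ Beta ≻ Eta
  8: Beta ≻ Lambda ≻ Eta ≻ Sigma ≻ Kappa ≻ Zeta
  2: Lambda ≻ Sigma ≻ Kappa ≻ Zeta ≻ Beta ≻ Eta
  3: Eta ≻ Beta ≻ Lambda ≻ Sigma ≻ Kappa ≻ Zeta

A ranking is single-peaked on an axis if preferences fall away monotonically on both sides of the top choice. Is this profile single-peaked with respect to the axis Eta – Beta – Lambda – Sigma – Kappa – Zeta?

yes

Axis positions: Eta=1, Beta=2, Lambda=3, Sigma=4, Kappa=5, Zeta=6.
Ballot type 1 (peak Beta at position 2): ranking walks positions 2-1-3-4-5-6, expanding outward from the peak — single-peaked.
Ballot type 2 (peak Sigma at position 4): ranking walks positions 4-5-6-3-2-1, expanding outward from the peak — single-peaked.
Ballot type 3 (peak Beta at position 2): ranking walks positions 2-3-1-4-5-6, expanding outward from the peak — single-peaked.
Ballot type 4 (peak Lambda at position 3): ranking walks positions 3-4-5-6-2-1, expanding outward from the peak — single-peaked.
Ballot type 5 (peak Eta at position 1): ranking walks positions 1-2-3-4-5-6, expanding outward from the peak — single-peaked.
Every ranking is single-peaked on this axis.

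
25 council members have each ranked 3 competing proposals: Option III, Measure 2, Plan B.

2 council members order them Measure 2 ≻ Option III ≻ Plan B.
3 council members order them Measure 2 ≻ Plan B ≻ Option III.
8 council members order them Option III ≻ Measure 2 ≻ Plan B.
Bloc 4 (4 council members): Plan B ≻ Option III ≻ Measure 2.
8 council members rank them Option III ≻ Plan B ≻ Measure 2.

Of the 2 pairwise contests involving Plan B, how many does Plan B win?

0

Plan B against each rival (25 council members):
Plan B vs Option III: 3+4 = 7 for Plan B, 18 for Option III — Option III by 18–7.
Plan B vs Measure 2: 12 to 13, Measure 2.
Plan B beats no one; loses to Option III, Measure 2 — 0 pairwise wins.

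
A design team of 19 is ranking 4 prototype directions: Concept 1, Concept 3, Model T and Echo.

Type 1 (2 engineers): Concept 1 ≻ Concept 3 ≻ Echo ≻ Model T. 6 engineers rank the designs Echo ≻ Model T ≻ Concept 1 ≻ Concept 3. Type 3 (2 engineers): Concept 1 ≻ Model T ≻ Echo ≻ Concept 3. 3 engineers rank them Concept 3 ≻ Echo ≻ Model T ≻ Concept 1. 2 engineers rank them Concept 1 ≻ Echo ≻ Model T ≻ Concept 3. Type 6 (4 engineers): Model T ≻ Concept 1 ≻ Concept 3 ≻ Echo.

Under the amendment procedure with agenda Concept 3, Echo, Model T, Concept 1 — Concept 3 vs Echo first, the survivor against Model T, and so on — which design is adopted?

Round 1: Concept 3 vs Echo — 9–10, Echo advances.
Round 2: Echo vs Model T — 13–6, Echo advances.
Round 3: Echo vs Concept 1 — 9–10, Concept 1 advances.
The agenda winner is Concept 1.

Concept 1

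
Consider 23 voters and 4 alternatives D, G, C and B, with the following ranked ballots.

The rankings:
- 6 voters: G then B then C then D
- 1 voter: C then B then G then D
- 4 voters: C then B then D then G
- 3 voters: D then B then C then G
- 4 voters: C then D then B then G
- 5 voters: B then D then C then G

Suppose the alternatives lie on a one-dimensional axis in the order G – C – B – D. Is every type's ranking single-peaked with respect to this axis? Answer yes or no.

Axis positions: G=1, C=2, B=3, D=4.
Type 1: ranking walks positions 1-3-2-4; B is ranked above C even though C lies between B and the peak G on the axis — preferences dip and rise again. Not single-peaked.
Type 2 (peak C at position 2): ranking walks positions 2-3-1-4, expanding outward from the peak — single-peaked.
Type 3 (peak C at position 2): ranking walks positions 2-3-4-1, expanding outward from the peak — single-peaked.
Type 4 (peak D at position 4): ranking walks positions 4-3-2-1, expanding outward from the peak — single-peaked.
Type 5: ranking walks positions 2-4-3-1; D is ranked above B even though B lies between D and the peak C on the axis — preferences dip and rise again. Not single-peaked.
Type 6 (peak B at position 3): ranking walks positions 3-4-2-1, expanding outward from the peak — single-peaked.
Type 1 violates single-peakedness, so the profile is not single-peaked on this axis.

no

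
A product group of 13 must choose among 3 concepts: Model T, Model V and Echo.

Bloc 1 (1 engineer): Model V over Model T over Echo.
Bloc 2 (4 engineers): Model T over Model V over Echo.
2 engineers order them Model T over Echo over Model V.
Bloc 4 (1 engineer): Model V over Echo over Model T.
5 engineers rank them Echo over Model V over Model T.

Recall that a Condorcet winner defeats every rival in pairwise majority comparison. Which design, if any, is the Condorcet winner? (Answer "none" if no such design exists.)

none

Check each pair by majority over 13 ballots:
Model T vs Model V: Model T is ranked higher on 4+2 = 6 ballots, Model V on 7. Model V wins 7–6.
Model T vs Echo: Model T preferred on 1+4+2 = 7 ballots; Model T wins 7–6.
Model V vs Echo: 6 to 7, Echo.
No design is unbeaten: Model T loses to Model V; Model V loses to Echo; Echo loses to Model T. In particular Model T → Echo → Model V → Model T is a majority cycle — no Condorcet winner exists.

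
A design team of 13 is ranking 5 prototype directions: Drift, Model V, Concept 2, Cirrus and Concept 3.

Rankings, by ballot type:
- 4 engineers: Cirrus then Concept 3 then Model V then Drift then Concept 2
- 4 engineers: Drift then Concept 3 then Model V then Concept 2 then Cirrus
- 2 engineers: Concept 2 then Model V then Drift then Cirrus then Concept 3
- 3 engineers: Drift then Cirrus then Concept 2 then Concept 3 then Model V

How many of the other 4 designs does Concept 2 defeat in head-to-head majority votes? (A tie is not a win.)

0

Concept 2 against each rival (13 engineers):
Concept 2 vs Drift: Drift, 11–2.
Concept 2–Model V: Model V 8–5.
Concept 2 vs Cirrus: Cirrus, 7–6.
Concept 2 vs Concept 3: Concept 2 preferred on 2+3 = 5 ballots; Concept 3 wins 8–5.
Concept 2 beats no one; loses to Drift, Model V, Cirrus, Concept 3 — 0 pairwise wins.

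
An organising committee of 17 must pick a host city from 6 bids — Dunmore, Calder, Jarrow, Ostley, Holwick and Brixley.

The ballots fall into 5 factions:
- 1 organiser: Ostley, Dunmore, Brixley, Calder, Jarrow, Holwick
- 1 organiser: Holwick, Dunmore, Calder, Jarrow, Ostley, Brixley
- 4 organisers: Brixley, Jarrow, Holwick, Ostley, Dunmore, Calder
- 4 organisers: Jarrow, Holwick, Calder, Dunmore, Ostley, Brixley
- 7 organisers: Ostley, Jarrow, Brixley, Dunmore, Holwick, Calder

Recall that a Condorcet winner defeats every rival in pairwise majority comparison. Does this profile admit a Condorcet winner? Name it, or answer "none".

Check each pair by majority over 17 ballots:
Dunmore–Calder: Dunmore 13–4.
Dunmore vs Jarrow: Jarrow, 15–2.
Dunmore vs Ostley: Dunmore preferred on 1+4 = 5 ballots; Ostley wins 12–5.
Dunmore vs Holwick: Holwick, 9–8.
Dunmore vs Brixley: Dunmore is ranked higher on 1+1+4 = 6 ballots, Brixley on 11. Brixley wins 11–6.
Calder vs Jarrow: Jarrow, 15–2.
Calder vs Ostley: 1+4 = 5 for Calder, 12 for Ostley — Ostley by 12–5.
Calder vs Holwick: Holwick wins 16–1.
Calder vs Brixley: Brixley wins 12–5.
Jarrow–Ostley: Jarrow 9–8.
Jarrow vs Holwick: Jarrow preferred on 1+4+4+7 = 16 ballots; Jarrow wins 16–1.
Jarrow–Brixley: Jarrow 12–5.
Ostley–Holwick: Holwick 9–8.
Ostley vs Brixley: 1+1+4+7 = 13 for Ostley, 4 for Brixley — Ostley by 13–4.
Holwick vs Brixley: Brixley, 12–5.
Jarrow wins every pairwise contest, so Jarrow is the Condorcet winner.

Jarrow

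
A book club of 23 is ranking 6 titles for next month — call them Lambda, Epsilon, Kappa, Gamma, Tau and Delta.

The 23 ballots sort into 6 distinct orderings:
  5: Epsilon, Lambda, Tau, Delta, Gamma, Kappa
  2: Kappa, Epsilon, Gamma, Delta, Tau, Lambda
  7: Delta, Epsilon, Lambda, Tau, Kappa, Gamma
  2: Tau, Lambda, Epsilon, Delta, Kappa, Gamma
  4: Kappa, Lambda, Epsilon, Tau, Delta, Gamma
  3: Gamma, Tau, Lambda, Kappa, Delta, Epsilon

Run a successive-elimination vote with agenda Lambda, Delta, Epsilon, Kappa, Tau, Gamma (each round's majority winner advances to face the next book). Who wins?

Epsilon

Round 1: Lambda vs Delta — 14–9, Lambda advances.
Round 2: Lambda vs Epsilon — 9–14, Epsilon advances.
Round 3: Epsilon vs Kappa — 14–9, Epsilon advances.
Round 4: Epsilon vs Tau — 18–5, Epsilon advances.
Round 5: Epsilon vs Gamma — 20–3, Epsilon advances.
Epsilon survives the agenda.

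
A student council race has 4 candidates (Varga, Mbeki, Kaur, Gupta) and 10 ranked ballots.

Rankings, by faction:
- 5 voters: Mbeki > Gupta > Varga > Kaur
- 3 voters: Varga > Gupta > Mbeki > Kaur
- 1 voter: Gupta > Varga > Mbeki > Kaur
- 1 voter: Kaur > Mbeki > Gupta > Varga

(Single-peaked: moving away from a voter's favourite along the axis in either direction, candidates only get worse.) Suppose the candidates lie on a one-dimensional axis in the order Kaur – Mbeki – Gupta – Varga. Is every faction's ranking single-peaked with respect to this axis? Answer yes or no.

yes

Axis positions: Kaur=1, Mbeki=2, Gupta=3, Varga=4.
Faction 1 (peak Mbeki at position 2): ranking walks positions 2-3-4-1, expanding outward from the peak — single-peaked.
Faction 2 (peak Varga at position 4): ranking walks positions 4-3-2-1, expanding outward from the peak — single-peaked.
Faction 3 (peak Gupta at position 3): ranking walks positions 3-4-2-1, expanding outward from the peak — single-peaked.
Faction 4 (peak Kaur at position 1): ranking walks positions 1-2-3-4, expanding outward from the peak — single-peaked.
Every ranking is single-peaked on this axis.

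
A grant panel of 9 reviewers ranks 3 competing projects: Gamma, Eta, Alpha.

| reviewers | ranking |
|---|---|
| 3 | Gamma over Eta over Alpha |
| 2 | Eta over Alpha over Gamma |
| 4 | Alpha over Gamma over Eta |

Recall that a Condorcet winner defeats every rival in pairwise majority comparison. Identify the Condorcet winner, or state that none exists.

none

Pairwise majorities:
Gamma vs Eta: Gamma is ranked higher on 3+4 = 7 ballots, Eta on 2. Gamma wins 7–2.
Gamma vs Alpha: Gamma preferred on 3 ballots; Alpha wins 6–3.
Eta vs Alpha: Eta wins 5–4.
No project is unbeaten: Gamma loses to Alpha; Eta loses to Gamma; Alpha loses to Eta. In particular Gamma > Eta > Alpha > Gamma is a majority cycle — no Condorcet winner exists.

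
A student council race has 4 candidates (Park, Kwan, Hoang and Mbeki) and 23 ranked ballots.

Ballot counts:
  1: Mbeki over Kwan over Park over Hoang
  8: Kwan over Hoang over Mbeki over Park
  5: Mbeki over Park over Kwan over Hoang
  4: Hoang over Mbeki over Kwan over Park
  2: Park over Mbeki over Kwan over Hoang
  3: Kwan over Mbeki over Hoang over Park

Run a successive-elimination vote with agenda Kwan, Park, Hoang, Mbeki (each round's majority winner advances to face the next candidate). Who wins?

Round 1: Kwan vs Park — 16–7, Kwan advances.
Round 2: Kwan vs Hoang — 19–4, Kwan advances.
Round 3: Kwan vs Mbeki — 11–12, Mbeki advances.
The agenda winner is Mbeki.

Mbeki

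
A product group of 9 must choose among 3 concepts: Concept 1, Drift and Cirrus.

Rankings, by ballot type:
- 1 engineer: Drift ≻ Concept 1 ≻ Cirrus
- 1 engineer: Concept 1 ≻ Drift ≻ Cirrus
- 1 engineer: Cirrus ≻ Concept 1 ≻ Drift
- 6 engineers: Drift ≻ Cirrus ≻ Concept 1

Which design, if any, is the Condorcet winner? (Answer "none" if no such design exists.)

Drift

Head-to-head results (9 engineers):
Concept 1 vs Drift: 1+1 = 2 for Concept 1, 7 for Drift — Drift by 7–2.
Concept 1 vs Cirrus: Concept 1 is ranked higher on 1+1 = 2 ballots, Cirrus on 7. Cirrus wins 7–2.
Drift vs Cirrus: Drift is ranked higher on 1+1+6 = 8 ballots, Cirrus on 1. Drift wins 8–1.
Drift beats each of Concept 1, Cirrus — Drift is the Condorcet winner.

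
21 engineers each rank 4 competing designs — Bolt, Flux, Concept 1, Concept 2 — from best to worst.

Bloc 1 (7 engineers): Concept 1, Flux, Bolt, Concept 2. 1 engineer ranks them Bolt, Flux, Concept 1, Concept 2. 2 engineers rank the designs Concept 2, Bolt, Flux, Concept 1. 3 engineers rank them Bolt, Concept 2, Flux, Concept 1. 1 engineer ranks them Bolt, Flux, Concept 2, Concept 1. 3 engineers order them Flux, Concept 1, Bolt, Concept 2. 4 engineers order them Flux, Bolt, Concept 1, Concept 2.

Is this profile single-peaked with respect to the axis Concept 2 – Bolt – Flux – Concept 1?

yes

Axis positions: Concept 2=1, Bolt=2, Flux=3, Concept 1=4.
Bloc 1 (peak Concept 1 at position 4): ranking walks positions 4-3-2-1, expanding outward from the peak — single-peaked.
Bloc 2 (peak Bolt at position 2): ranking walks positions 2-3-4-1, expanding outward from the peak — single-peaked.
Bloc 3 (peak Concept 2 at position 1): ranking walks positions 1-2-3-4, expanding outward from the peak — single-peaked.
Bloc 4 (peak Bolt at position 2): ranking walks positions 2-1-3-4, expanding outward from the peak — single-peaked.
Bloc 5 (peak Bolt at position 2): ranking walks positions 2-3-1-4, expanding outward from the peak — single-peaked.
Bloc 6 (peak Flux at position 3): ranking walks positions 3-4-2-1, expanding outward from the peak — single-peaked.
Bloc 7 (peak Flux at position 3): ranking walks positions 3-2-4-1, expanding outward from the peak — single-peaked.
Every ranking is single-peaked on this axis.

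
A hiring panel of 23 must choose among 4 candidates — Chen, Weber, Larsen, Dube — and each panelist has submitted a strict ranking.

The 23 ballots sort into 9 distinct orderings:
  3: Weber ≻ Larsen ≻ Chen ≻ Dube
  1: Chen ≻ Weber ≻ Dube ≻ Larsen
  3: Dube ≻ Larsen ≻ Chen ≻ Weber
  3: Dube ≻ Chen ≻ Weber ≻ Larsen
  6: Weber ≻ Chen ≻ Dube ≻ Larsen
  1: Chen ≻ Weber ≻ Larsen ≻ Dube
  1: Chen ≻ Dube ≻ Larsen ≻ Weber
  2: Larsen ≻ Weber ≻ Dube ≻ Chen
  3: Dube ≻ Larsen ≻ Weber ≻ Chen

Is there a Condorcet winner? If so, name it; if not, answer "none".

Pairwise majorities:
Chen vs Weber: Chen is ranked higher on 1+3+3+1+1 = 9 ballots, Weber on 14. Weber wins 14–9.
Chen vs Larsen: 1+3+6+1+1 = 12 for Chen, 11 for Larsen — Chen by 12–11.
Chen vs Dube: Chen is ranked higher on 3+1+6+1+1 = 12 ballots, Dube on 11. Chen wins 12–11.
Weber vs Larsen: 14 to 9, Weber.
Weber vs Dube: Weber is ranked higher on 3+1+6+1+2 = 13 ballots, Dube on 10. Weber wins 13–10.
Larsen vs Dube: 3+1+2 = 6 for Larsen, 17 for Dube — Dube by 17–6.
Weber defeats every rival head-to-head and is the Condorcet winner.

Weber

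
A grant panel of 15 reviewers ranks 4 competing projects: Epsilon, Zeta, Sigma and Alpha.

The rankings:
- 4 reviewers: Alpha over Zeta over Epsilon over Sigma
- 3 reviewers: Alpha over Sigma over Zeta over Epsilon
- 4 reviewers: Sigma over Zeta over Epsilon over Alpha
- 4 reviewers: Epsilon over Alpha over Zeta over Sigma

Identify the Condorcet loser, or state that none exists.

Sigma

Pairwise majorities:
Epsilon vs Zeta: Zeta, 11–4.
Epsilon vs Sigma: Epsilon is ranked higher on 4+4 = 8 ballots, Sigma on 7. Epsilon wins 8–7.
Epsilon vs Alpha: Epsilon is ranked higher on 4+4 = 8 ballots, Alpha on 7. Epsilon wins 8–7.
Zeta vs Sigma: 8 to 7, Zeta.
Zeta vs Alpha: Alpha, 11–4.
Sigma vs Alpha: Sigma preferred on 4 ballots; Alpha wins 11–4.
Only Sigma has no wins; Sigma is the Condorcet loser.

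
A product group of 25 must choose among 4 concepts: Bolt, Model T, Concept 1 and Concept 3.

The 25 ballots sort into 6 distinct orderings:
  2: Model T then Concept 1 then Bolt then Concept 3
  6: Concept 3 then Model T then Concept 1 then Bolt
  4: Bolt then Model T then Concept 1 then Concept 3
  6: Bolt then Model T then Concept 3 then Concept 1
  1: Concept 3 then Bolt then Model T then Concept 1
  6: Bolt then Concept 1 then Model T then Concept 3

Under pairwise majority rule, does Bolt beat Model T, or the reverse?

Ballots ranking Bolt above Model T: 4 + 6 + 1 + 6 = 17.
Ballots ranking Model T above Bolt: 25 − 17 = 8.
Bolt wins the head-to-head 17–8.

Bolt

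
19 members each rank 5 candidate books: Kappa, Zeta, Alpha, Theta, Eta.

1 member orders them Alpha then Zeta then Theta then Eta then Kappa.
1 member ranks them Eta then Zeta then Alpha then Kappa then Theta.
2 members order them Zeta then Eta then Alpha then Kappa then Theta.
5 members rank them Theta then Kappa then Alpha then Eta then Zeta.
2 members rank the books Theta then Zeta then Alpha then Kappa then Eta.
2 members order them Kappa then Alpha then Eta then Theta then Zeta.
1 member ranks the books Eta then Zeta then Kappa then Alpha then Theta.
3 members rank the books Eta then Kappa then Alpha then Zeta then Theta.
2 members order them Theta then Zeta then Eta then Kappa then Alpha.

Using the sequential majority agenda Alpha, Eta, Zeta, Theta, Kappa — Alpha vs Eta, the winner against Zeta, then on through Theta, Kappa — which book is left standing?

Round 1: Alpha vs Eta — 10–9, Alpha advances.
Round 2: Alpha vs Zeta — 11–8, Alpha advances.
Round 3: Alpha vs Theta — 10–9, Alpha advances.
Round 4: Alpha vs Kappa — 6–13, Kappa advances.
The agenda winner is Kappa.

Kappa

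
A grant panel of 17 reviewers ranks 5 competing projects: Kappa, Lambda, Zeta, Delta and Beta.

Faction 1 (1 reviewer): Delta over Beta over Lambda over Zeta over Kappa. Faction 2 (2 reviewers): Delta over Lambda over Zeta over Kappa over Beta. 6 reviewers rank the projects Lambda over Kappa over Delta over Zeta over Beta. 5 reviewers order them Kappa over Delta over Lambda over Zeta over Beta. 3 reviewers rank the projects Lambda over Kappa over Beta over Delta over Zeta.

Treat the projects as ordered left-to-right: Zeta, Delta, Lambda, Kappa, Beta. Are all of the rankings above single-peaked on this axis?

no

Axis positions: Zeta=1, Delta=2, Lambda=3, Kappa=4, Beta=5.
Faction 1: ranking walks positions 2-5-3-1-4; Beta is ranked above Lambda even though Lambda lies between Beta and the peak Delta on the axis — preferences dip and rise again. Not single-peaked.
Faction 2 (peak Delta at position 2): ranking walks positions 2-3-1-4-5, expanding outward from the peak — single-peaked.
Faction 3 (peak Lambda at position 3): ranking walks positions 3-4-2-1-5, expanding outward from the peak — single-peaked.
Faction 4: ranking walks positions 4-2-3-1-5; Delta is ranked above Lambda even though Lambda lies between Delta and the peak Kappa on the axis — preferences dip and rise again. Not single-peaked.
Faction 5 (peak Lambda at position 3): ranking walks positions 3-4-5-2-1, expanding outward from the peak — single-peaked.
Faction 1 violates single-peakedness, so the profile is not single-peaked on this axis.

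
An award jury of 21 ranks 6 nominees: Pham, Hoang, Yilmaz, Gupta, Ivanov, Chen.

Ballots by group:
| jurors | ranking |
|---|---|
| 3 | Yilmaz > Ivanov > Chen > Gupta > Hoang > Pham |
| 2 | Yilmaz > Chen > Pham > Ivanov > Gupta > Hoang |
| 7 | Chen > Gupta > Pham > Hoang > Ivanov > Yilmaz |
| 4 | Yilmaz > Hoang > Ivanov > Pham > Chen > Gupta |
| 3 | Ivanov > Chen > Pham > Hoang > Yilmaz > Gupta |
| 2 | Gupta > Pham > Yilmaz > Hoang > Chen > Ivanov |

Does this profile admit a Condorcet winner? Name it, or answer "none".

none

Pairwise majorities:
Pham vs Hoang: Pham preferred on 2+7+3+2 = 14 ballots; Pham wins 14–7.
Pham vs Yilmaz: Pham is ranked higher on 7+3+2 = 12 ballots, Yilmaz on 9. Pham wins 12–9.
Pham vs Gupta: 2+4+3 = 9 for Pham, 12 for Gupta — Gupta by 12–9.
Pham vs Ivanov: Pham is ranked higher on 2+7+2 = 11 ballots, Ivanov on 10. Pham wins 11–10.
Pham vs Chen: 4+2 = 6 for Pham, 15 for Chen — Chen by 15–6.
Hoang vs Yilmaz: 10 to 11, Yilmaz.
Hoang vs Gupta: 7 to 14, Gupta.
Hoang vs Ivanov: 13 to 8, Hoang.
Hoang vs Chen: Hoang is ranked higher on 4+2 = 6 ballots, Chen on 15. Chen wins 15–6.
Yilmaz vs Gupta: Yilmaz preferred on 3+2+4+3 = 12 ballots; Yilmaz wins 12–9.
Yilmaz vs Ivanov: 3+2+4+2 = 11 for Yilmaz, 10 for Ivanov — Yilmaz by 11–10.
Yilmaz vs Chen: Yilmaz is ranked higher on 3+2+4+2 = 11 ballots, Chen on 10. Yilmaz wins 11–10.
Gupta vs Ivanov: Gupta is ranked higher on 7+2 = 9 ballots, Ivanov on 12. Ivanov wins 12–9.
Gupta vs Chen: 2 to 19, Chen.
Ivanov vs Chen: 10 to 11, Chen.
No nominee is unbeaten: Pham loses to Gupta; Hoang loses to Pham; Yilmaz loses to Pham; Gupta loses to Yilmaz; Ivanov loses to Pham; Chen loses to Yilmaz. In particular Pham → Yilmaz → Gupta → Pham is a majority cycle — no Condorcet winner exists.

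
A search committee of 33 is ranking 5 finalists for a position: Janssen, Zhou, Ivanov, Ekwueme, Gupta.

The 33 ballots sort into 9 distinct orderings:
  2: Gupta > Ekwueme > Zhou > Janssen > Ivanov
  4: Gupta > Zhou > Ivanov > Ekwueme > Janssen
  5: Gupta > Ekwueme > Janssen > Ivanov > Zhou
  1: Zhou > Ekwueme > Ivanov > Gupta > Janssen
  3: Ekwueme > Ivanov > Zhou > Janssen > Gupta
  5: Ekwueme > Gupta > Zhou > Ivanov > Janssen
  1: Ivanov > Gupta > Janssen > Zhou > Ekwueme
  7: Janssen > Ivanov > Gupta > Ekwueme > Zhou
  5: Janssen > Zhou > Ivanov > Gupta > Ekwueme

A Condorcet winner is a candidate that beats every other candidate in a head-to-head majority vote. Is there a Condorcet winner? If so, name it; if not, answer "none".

Check each pair by majority over 33 ballots:
Janssen vs Zhou: Janssen, 18–15.
Janssen vs Ivanov: Janssen, 19–14.
Janssen–Ekwueme: Ekwueme 20–13.
Janssen vs Gupta: 15 to 18, Gupta.
Zhou vs Ivanov: Zhou, 17–16.
Zhou vs Ekwueme: Ekwueme, 22–11.
Zhou vs Gupta: Zhou preferred on 1+3+5 = 9 ballots; Gupta wins 24–9.
Ivanov vs Ekwueme: Ivanov is ranked higher on 4+1+7+5 = 17 ballots, Ekwueme on 16. Ivanov wins 17–16.
Ivanov vs Gupta: Ivanov wins 17–16.
Ekwueme vs Gupta: 9 to 24, Gupta.
No candidate is unbeaten: Janssen loses to Ekwueme; Zhou loses to Janssen; Ivanov loses to Janssen; Ekwueme loses to Ivanov; Gupta loses to Ivanov. In particular Janssen > Ivanov > Ekwueme > Janssen is a majority cycle — no Condorcet winner exists.

none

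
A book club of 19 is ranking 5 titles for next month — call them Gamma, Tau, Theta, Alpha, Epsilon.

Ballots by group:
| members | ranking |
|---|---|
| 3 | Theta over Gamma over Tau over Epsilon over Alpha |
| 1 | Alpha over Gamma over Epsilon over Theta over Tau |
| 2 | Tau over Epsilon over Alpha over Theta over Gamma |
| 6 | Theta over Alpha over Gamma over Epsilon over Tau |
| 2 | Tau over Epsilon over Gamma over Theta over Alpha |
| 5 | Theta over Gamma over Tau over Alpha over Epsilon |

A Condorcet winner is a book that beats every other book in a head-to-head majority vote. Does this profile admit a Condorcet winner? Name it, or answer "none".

Head-to-head results (19 members):
Gamma–Tau: Gamma 15–4.
Gamma vs Theta: Theta wins 16–3.
Gamma–Alpha: Gamma 10–9.
Gamma–Epsilon: Gamma 15–4.
Tau vs Theta: Theta wins 15–4.
Tau vs Alpha: Tau wins 12–7.
Tau–Epsilon: Tau 12–7.
Theta vs Alpha: Theta, 16–3.
Theta–Epsilon: Theta 14–5.
Alpha–Epsilon: Alpha 12–7.
Theta defeats every rival head-to-head and is the Condorcet winner.

Theta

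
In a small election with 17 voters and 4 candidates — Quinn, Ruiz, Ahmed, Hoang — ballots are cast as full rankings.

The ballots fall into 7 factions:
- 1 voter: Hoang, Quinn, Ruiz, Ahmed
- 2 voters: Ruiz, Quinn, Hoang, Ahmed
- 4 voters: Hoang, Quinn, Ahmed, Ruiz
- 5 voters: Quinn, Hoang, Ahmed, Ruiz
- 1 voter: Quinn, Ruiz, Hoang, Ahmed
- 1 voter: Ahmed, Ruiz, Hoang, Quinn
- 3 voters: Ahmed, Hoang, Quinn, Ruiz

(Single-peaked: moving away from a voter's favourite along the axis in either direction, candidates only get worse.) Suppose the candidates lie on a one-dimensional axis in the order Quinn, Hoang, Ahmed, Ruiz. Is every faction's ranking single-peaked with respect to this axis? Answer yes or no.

no

Axis positions: Quinn=1, Hoang=2, Ahmed=3, Ruiz=4.
Faction 1: ranking walks positions 2-1-4-3; Ruiz is ranked above Ahmed even though Ahmed lies between Ruiz and the peak Hoang on the axis — preferences dip and rise again. Not single-peaked.
Faction 2: ranking walks positions 4-1-2-3; Quinn is ranked above Ahmed even though Ahmed lies between Quinn and the peak Ruiz on the axis — preferences dip and rise again. Not single-peaked.
Faction 3 (peak Hoang at position 2): ranking walks positions 2-1-3-4, expanding outward from the peak — single-peaked.
Faction 4 (peak Quinn at position 1): ranking walks positions 1-2-3-4, expanding outward from the peak — single-peaked.
Faction 5: ranking walks positions 1-4-2-3; Ruiz is ranked above Hoang even though Hoang lies between Ruiz and the peak Quinn on the axis — preferences dip and rise again. Not single-peaked.
Faction 6 (peak Ahmed at position 3): ranking walks positions 3-4-2-1, expanding outward from the peak — single-peaked.
Faction 7 (peak Ahmed at position 3): ranking walks positions 3-2-1-4, expanding outward from the peak — single-peaked.
Faction 1 violates single-peakedness, so the profile is not single-peaked on this axis.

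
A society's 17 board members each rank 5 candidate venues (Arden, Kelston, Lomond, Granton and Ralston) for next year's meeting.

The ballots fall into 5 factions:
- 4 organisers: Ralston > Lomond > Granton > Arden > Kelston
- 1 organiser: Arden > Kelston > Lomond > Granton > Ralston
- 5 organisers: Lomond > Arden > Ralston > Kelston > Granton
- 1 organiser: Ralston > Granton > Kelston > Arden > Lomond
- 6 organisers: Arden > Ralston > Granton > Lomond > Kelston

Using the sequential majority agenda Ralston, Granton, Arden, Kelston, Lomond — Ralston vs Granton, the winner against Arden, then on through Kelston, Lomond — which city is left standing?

Lomond

Round 1: Ralston vs Granton — 16–1, Ralston advances.
Round 2: Ralston vs Arden — 5–12, Arden advances.
Round 3: Arden vs Kelston — 16–1, Arden advances.
Round 4: Arden vs Lomond — 8–9, Lomond advances.
Lomond survives the agenda.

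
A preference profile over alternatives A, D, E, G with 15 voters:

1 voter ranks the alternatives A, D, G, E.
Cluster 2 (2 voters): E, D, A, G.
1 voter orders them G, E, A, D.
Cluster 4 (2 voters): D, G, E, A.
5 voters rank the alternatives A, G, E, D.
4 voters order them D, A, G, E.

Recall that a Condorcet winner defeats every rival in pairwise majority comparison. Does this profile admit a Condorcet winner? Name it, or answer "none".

Pairwise majorities:
A vs D: 7 to 8, D.
A vs E: A is ranked higher on 1+5+4 = 10 ballots, E on 5. A wins 10–5.
A vs G: 12 to 3, A.
D vs E: 7 to 8, E.
D vs G: D preferred on 1+2+2+4 = 9 ballots; D wins 9–6.
E vs G: E preferred on 2 ballots; G wins 13–2.
Every alternative loses at least once (A loses to D; D loses to E; E loses to A; G loses to A). The majority relation contains the cycle A beats E beats D beats A, so there is no Condorcet winner.

none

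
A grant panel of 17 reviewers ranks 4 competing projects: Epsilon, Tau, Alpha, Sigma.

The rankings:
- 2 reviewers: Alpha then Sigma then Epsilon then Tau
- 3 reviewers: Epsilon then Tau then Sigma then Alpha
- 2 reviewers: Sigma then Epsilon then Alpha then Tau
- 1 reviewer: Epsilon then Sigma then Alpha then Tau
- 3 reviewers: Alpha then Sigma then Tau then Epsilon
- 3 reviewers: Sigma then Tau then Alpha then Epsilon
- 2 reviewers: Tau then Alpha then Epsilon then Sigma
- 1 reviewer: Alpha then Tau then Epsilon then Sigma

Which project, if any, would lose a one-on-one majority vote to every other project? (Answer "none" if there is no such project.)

Pairwise majorities:
Epsilon vs Tau: Epsilon preferred on 2+3+2+1 = 8 ballots; Tau wins 9–8.
Epsilon vs Alpha: 3+2+1 = 6 for Epsilon, 11 for Alpha — Alpha by 11–6.
Epsilon–Sigma: Sigma 10–7.
Tau vs Alpha: Tau is ranked higher on 3+3+2 = 8 ballots, Alpha on 9. Alpha wins 9–8.
Tau vs Sigma: Tau is ranked higher on 3+2+1 = 6 ballots, Sigma on 11. Sigma wins 11–6.
Alpha vs Sigma: Sigma wins 9–8.
Epsilon loses to every other project — it is the Condorcet loser.

Epsilon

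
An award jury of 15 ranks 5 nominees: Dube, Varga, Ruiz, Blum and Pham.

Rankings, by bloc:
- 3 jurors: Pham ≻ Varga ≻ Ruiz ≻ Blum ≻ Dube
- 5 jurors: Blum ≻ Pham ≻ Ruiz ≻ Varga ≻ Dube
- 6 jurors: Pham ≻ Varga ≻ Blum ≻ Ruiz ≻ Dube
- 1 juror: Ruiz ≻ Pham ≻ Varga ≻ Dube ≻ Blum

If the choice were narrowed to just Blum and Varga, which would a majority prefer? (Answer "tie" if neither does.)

Varga

Ballots ranking Blum above Varga: 5.
Ballots ranking Varga above Blum: 15 − 5 = 10.
Varga wins the head-to-head 10–5.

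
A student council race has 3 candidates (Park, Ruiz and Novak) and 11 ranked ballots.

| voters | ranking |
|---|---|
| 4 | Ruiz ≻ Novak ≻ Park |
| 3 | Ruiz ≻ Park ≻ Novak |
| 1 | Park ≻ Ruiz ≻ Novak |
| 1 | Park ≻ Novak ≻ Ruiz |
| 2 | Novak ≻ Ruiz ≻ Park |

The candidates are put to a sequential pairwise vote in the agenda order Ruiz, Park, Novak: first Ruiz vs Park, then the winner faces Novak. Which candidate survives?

Round 1: Ruiz vs Park — 9–2, Ruiz advances.
Round 2: Ruiz vs Novak — 8–3, Ruiz advances.
The agenda winner is Ruiz.

Ruiz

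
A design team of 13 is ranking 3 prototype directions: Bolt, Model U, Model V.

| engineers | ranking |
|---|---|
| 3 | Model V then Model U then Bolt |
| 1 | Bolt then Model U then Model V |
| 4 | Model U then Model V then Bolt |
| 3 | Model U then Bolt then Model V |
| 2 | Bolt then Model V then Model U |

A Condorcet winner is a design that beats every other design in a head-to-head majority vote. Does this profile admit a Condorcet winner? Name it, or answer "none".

Model U

Head-to-head results (13 engineers):
Bolt vs Model U: 1+2 = 3 for Bolt, 10 for Model U — Model U by 10–3.
Bolt vs Model V: Bolt is ranked higher on 1+3+2 = 6 ballots, Model V on 7. Model V wins 7–6.
Model U vs Model V: 8 to 5, Model U.
Only Model U has no losses; Model U is the Condorcet winner.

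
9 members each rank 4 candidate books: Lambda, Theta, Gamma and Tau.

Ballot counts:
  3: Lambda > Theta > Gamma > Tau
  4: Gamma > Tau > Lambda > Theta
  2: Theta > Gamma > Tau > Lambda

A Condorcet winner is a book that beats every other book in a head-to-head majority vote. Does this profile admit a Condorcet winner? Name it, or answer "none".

Check each pair by majority over 9 ballots:
Lambda–Theta: Lambda 7–2.
Lambda vs Gamma: Gamma, 6–3.
Lambda vs Tau: Tau wins 6–3.
Theta vs Gamma: Theta, 5–4.
Theta vs Tau: Theta, 5–4.
Gamma vs Tau: Gamma, 9–0.
Every book loses at least once (Lambda loses to Gamma; Theta loses to Lambda; Gamma loses to Theta; Tau loses to Theta). The majority relation contains the cycle Lambda > Theta > Gamma > Lambda, so there is no Condorcet winner.

none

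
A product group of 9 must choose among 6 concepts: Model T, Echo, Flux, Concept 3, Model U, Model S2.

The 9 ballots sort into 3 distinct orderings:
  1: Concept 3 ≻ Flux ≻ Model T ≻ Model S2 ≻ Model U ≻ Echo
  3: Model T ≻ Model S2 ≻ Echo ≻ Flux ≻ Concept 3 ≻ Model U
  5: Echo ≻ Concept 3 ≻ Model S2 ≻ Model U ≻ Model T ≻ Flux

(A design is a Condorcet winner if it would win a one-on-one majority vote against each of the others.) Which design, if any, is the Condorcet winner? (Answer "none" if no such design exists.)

Pairwise majorities:
Model T–Echo: Echo 5–4.
Model T vs Flux: Model T, 8–1.
Model T vs Concept 3: Concept 3, 6–3.
Model T vs Model U: Model U wins 5–4.
Model T–Model S2: Model S2 5–4.
Echo vs Flux: Echo wins 8–1.
Echo vs Concept 3: Echo wins 8–1.
Echo vs Model U: Echo wins 8–1.
Echo vs Model S2: Echo wins 5–4.
Flux vs Concept 3: Concept 3 wins 6–3.
Flux vs Model U: Model U wins 5–4.
Flux–Model S2: Model S2 8–1.
Concept 3 vs Model U: Concept 3 wins 9–0.
Concept 3–Model S2: Concept 3 6–3.
Model U–Model S2: Model S2 9–0.
Echo wins every pairwise contest, so Echo is the Condorcet winner.

Echo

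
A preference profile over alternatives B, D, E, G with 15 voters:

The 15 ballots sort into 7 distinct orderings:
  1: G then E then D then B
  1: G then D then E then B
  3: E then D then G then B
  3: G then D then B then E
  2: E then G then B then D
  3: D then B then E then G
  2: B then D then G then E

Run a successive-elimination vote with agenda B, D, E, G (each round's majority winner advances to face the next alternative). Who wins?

D

Round 1: B vs D — 4–11, D advances.
Round 2: D vs E — 9–6, D advances.
Round 3: D vs G — 8–7, D advances.
D survives the agenda.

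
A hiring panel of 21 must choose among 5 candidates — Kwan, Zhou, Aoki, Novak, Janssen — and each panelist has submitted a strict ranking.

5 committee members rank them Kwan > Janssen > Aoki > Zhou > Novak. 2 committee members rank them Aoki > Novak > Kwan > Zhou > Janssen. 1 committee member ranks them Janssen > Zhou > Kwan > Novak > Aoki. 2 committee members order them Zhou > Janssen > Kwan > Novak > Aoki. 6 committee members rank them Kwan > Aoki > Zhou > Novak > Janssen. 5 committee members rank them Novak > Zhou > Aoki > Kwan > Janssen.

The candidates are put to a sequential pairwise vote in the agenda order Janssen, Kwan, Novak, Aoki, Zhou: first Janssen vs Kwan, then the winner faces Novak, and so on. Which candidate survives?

Kwan

Round 1: Janssen vs Kwan — 3–18, Kwan advances.
Round 2: Kwan vs Novak — 14–7, Kwan advances.
Round 3: Kwan vs Aoki — 14–7, Kwan advances.
Round 4: Kwan vs Zhou — 13–8, Kwan advances.
Kwan survives the agenda.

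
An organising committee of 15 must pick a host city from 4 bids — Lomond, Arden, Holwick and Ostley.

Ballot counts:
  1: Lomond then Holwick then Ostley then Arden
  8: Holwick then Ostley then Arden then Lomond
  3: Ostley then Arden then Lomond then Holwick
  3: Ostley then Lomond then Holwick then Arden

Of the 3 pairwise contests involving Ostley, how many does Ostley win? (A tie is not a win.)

Ostley against each rival (15 organisers):
Ostley vs Lomond: Ostley preferred on 8+3+3 = 14 ballots; Ostley wins 14–1.
Ostley vs Arden: 15 to 0, Ostley.
Ostley–Holwick: Holwick 9–6.
Ostley beats Lomond, Arden; loses to Holwick — 2 pairwise wins.

2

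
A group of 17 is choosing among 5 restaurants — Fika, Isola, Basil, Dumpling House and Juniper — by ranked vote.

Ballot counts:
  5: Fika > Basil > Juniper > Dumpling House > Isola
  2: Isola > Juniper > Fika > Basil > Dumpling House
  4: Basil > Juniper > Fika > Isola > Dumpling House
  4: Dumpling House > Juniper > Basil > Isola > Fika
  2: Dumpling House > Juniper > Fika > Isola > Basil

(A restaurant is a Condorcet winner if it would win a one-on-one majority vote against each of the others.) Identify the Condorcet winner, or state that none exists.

Head-to-head results (17 friends):
Fika vs Isola: 5+4+2 = 11 for Fika, 6 for Isola — Fika by 11–6.
Fika vs Basil: Fika, 9–8.
Fika vs Dumpling House: Fika is ranked higher on 5+2+4 = 11 ballots, Dumpling House on 6. Fika wins 11–6.
Fika–Juniper: Juniper 12–5.
Isola–Basil: Basil 13–4.
Isola vs Dumpling House: 6 to 11, Dumpling House.
Isola vs Juniper: Isola is ranked higher on 2 ballots, Juniper on 15. Juniper wins 15–2.
Basil vs Dumpling House: 5+2+4 = 11 for Basil, 6 for Dumpling House — Basil by 11–6.
Basil vs Juniper: Basil wins 9–8.
Dumpling House vs Juniper: Juniper wins 11–6.
Each restaurant drops at least one matchup (Fika loses to Juniper; Isola loses to Fika; Basil loses to Fika; Dumpling House loses to Fika; Juniper loses to Basil); the cycle Fika > Basil > Juniper > Fika rules out a Condorcet winner.

none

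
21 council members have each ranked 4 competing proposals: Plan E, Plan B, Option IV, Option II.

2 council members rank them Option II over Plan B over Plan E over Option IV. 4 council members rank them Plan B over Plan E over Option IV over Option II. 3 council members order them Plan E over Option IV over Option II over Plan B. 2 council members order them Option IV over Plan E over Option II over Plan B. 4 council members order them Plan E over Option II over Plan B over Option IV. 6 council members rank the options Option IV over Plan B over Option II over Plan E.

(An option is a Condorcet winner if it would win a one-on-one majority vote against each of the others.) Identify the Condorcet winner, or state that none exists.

Pairwise majorities:
Plan E vs Plan B: 3+2+4 = 9 for Plan E, 12 for Plan B — Plan B by 12–9.
Plan E vs Option IV: 2+4+3+4 = 13 for Plan E, 8 for Option IV — Plan E by 13–8.
Plan E vs Option II: Plan E preferred on 4+3+2+4 = 13 ballots; Plan E wins 13–8.
Plan B vs Option IV: 2+4+4 = 10 for Plan B, 11 for Option IV — Option IV by 11–10.
Plan B vs Option II: 4+6 = 10 for Plan B, 11 for Option II — Option II by 11–10.
Option IV vs Option II: 4+3+2+6 = 15 for Option IV, 6 for Option II — Option IV by 15–6.
No option is unbeaten: Plan E loses to Plan B; Plan B loses to Option IV; Option IV loses to Plan E; Option II loses to Plan E. In particular Plan E → Option IV → Plan B → Plan E is a majority cycle — no Condorcet winner exists.

none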